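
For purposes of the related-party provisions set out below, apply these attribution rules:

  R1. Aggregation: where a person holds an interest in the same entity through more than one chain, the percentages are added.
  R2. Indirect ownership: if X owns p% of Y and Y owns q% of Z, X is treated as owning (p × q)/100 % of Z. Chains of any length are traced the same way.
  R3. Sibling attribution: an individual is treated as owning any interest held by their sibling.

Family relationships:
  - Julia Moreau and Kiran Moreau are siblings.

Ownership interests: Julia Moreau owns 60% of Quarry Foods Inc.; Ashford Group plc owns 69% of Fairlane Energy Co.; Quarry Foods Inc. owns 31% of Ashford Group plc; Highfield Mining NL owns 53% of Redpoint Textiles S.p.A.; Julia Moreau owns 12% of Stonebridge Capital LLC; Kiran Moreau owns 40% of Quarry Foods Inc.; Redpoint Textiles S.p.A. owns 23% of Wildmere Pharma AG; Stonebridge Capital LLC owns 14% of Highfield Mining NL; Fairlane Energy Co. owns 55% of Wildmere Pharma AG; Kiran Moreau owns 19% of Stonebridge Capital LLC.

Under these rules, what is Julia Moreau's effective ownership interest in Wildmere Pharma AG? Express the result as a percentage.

By sibling attribution (R3), Julia Moreau is treated as also owning Kiran Moreau's interest in Stonebridge Capital LLC, giving 12% + 19% = 31%.
By sibling attribution (R3), Julia Moreau is treated as also owning Kiran Moreau's interest in Quarry Foods Inc, giving 60% + 40% = 100%.
Chain via Stonebridge Capital LLC → Highfield Mining NL → Redpoint Textiles S.p.A. (R2): 31% × 14% × 53% × 23% = 0.529046% of Wildmere Pharma AG.
Chain via Quarry Foods Inc. → Ashford Group plc → Fairlane Energy Co. (R2): 100% × 31% × 69% × 55% = 11.7645% of Wildmere Pharma AG.
Aggregating (R1): 0.529046% + 11.7645% = 12.293546%.

12.293546%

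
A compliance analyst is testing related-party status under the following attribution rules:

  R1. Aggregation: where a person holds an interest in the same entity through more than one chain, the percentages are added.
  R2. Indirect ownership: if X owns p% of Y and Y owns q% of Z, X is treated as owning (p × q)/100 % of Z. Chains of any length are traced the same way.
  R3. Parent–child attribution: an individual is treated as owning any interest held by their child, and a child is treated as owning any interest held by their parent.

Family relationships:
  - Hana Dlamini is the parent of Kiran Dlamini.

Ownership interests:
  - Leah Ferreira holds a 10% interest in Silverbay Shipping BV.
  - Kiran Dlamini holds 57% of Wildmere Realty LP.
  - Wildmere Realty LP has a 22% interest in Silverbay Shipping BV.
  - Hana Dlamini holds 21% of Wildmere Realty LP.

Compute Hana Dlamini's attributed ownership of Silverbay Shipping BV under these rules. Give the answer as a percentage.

By parent–child attribution (R3), Hana Dlamini is treated as also owning Kiran Dlamini's interest in Wildmere Realty LP, giving 21% + 57% = 78%.
Chain via Wildmere Realty LP (R2): 78% × 22% = 17.16% of Silverbay Shipping BV.

17.16%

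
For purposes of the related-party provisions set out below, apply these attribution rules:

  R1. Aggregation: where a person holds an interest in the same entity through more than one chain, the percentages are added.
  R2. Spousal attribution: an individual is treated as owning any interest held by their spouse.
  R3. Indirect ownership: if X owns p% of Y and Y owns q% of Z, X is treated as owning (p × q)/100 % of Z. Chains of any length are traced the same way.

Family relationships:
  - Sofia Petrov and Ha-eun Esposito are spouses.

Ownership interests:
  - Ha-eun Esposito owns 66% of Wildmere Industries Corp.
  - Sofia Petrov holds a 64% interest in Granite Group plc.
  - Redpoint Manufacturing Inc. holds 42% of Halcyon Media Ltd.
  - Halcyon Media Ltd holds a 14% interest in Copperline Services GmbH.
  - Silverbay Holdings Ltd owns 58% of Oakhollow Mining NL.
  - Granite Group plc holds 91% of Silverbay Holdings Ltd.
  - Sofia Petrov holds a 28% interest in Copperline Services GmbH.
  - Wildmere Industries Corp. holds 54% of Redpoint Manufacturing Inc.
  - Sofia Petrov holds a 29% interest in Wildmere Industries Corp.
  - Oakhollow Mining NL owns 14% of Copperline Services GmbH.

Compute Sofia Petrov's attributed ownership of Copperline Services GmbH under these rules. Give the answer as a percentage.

35.745528%

By spousal attribution (R2), Sofia Petrov is treated as also owning Ha-eun Esposito's interest in Wildmere Industries Corp, giving 29% + 66% = 95%.
Chain via Granite Group plc → Silverbay Holdings Ltd → Oakhollow Mining NL (R3): 64% × 91% × 58% × 14% = 4.729088% of Copperline Services GmbH.
Chain via Wildmere Industries Corp. → Redpoint Manufacturing Inc. → Halcyon Media Ltd (R3): 95% × 54% × 42% × 14% = 3.01644% of Copperline Services GmbH.
Direct interest in Copperline Services GmbH: 28%.
Aggregating (R1): 4.729088% + 3.01644% + 28% = 35.745528%.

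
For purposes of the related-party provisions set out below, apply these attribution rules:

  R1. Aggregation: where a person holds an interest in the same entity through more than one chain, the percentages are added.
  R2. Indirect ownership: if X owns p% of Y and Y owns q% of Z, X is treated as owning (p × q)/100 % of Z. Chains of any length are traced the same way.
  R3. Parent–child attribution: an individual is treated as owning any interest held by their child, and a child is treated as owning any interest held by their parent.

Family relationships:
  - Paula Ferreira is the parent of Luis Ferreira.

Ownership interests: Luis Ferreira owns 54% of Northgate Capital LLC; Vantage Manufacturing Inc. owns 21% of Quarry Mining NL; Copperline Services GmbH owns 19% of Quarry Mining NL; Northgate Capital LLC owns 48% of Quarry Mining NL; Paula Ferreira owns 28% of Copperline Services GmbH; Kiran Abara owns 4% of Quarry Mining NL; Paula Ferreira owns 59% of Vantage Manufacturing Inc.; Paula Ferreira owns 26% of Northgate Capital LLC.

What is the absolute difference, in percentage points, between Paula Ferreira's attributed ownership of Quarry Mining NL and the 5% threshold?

By parent–child attribution (R3), Paula Ferreira is treated as also owning Luis Ferreira's interest in Northgate Capital LLC, giving 26% + 54% = 80%.
Chain via Vantage Manufacturing Inc. (R2): 59% × 21% = 12.39% of Quarry Mining NL.
Chain via Copperline Services GmbH (R2): 28% × 19% = 5.32% of Quarry Mining NL.
Chain via Northgate Capital LLC (R2): 80% × 48% = 38.4% of Quarry Mining NL.
Aggregating (R1): 12.39% + 5.32% + 38.4% = 56.11%.
56.11% exceeds the 5% threshold by 51.11 percentage points.

51.11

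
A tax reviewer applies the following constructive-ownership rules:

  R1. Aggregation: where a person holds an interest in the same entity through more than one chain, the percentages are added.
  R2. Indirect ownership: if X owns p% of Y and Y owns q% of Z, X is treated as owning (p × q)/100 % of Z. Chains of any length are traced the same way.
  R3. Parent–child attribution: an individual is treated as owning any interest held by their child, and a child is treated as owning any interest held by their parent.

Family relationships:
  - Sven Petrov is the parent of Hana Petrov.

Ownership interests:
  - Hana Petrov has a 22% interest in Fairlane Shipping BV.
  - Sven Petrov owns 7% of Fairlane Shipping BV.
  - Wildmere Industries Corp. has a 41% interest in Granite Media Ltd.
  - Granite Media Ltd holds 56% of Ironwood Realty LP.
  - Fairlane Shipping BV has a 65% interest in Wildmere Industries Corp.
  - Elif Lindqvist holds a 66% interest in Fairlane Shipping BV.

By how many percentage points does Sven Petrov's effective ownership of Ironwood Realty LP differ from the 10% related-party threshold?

5.67204

By parent–child attribution (R3), Sven Petrov is treated as also owning Hana Petrov's interest in Fairlane Shipping BV, giving 7% + 22% = 29%.
Chain via Fairlane Shipping BV → Wildmere Industries Corp. → Granite Media Ltd (R2): 29% × 65% × 41% × 56% = 4.32796% of Ironwood Realty LP.
4.32796% falls short of the 10% threshold by 5.67204 percentage points.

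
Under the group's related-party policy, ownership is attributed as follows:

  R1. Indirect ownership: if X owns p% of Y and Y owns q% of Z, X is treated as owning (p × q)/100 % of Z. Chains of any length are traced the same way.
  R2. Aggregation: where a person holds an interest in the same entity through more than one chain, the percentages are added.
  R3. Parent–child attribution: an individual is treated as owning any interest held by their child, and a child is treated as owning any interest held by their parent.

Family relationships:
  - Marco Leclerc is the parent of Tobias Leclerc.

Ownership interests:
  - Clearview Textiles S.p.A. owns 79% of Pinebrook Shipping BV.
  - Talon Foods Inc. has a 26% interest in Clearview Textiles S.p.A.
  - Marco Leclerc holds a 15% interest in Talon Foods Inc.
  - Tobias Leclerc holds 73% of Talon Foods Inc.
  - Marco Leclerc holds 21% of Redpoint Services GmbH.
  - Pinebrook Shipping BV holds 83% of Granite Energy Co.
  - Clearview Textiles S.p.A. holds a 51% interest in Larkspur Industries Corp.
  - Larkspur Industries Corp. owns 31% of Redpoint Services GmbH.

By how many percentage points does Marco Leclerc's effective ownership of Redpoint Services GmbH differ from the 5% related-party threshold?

By parent–child attribution (R3), Marco Leclerc is treated as also owning Tobias Leclerc's interest in Talon Foods Inc, giving 15% + 73% = 88%.
Chain via Talon Foods Inc. → Clearview Textiles S.p.A. → Larkspur Industries Corp. (R1): 88% × 26% × 51% × 31% = 3.617328% of Redpoint Services GmbH.
Direct interest in Redpoint Services GmbH: 21%.
Aggregating (R2): 3.617328% + 21% = 24.617328%.
24.617328% exceeds the 5% threshold by 19.617328 percentage points.

19.617328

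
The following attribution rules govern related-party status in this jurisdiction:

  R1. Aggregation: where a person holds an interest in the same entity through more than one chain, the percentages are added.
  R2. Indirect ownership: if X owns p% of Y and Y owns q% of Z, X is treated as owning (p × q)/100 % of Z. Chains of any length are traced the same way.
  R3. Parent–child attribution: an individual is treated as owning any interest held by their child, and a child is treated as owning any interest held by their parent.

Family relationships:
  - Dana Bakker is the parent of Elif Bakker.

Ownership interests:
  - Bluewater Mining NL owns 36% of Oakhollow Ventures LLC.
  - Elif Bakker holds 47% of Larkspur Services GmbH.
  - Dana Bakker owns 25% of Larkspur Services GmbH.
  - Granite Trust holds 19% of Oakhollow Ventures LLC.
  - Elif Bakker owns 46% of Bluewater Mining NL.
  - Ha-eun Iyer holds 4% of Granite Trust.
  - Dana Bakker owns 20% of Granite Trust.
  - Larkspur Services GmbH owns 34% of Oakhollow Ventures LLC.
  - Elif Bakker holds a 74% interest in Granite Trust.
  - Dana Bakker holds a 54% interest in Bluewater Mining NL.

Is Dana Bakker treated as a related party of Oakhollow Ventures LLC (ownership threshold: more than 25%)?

Yes

By parent–child attribution (R3), Dana Bakker is treated as also owning Elif Bakker's interest in Larkspur Services GmbH, giving 25% + 47% = 72%.
By parent–child attribution (R3), Dana Bakker is treated as also owning Elif Bakker's interest in Granite Trust, giving 20% + 74% = 94%.
By parent–child attribution (R3), Dana Bakker is treated as also owning Elif Bakker's interest in Bluewater Mining NL, giving 54% + 46% = 100%.
Chain via Larkspur Services GmbH (R2): 72% × 34% = 24.48% of Oakhollow Ventures LLC.
Chain via Granite Trust (R2): 94% × 19% = 17.86% of Oakhollow Ventures LLC.
Chain via Bluewater Mining NL (R2): 100% × 36% = 36% of Oakhollow Ventures LLC.
Aggregating (R1): 24.48% + 17.86% + 36% = 78.34%.
78.34% exceeds the 25% threshold, so Dana is a related party to Oakhollow Ventures LLC.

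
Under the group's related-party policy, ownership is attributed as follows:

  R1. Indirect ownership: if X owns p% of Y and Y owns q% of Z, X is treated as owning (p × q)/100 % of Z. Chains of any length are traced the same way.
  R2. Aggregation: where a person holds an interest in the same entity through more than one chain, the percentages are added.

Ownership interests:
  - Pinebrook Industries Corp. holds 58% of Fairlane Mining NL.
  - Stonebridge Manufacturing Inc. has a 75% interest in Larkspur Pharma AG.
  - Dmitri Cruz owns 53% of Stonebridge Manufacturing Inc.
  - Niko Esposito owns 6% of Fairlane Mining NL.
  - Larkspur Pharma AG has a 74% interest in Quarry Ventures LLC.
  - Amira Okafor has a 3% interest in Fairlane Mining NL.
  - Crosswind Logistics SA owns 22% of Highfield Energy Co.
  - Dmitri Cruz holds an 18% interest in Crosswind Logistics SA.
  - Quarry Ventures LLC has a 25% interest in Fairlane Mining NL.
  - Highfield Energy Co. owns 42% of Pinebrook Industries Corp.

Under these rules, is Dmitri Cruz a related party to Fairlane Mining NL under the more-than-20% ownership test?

Chain via Crosswind Logistics SA → Highfield Energy Co. → Pinebrook Industries Corp. (R1): 18% × 22% × 42% × 58% = 0.964656% of Fairlane Mining NL.
Chain via Stonebridge Manufacturing Inc. → Larkspur Pharma AG → Quarry Ventures LLC (R1): 53% × 75% × 74% × 25% = 7.35375% of Fairlane Mining NL.
Aggregating (R2): 0.964656% + 7.35375% = 8.318406%.
8.318406% does not exceed the 20% threshold, so Dmitri is not a related party to Fairlane Mining NL.

No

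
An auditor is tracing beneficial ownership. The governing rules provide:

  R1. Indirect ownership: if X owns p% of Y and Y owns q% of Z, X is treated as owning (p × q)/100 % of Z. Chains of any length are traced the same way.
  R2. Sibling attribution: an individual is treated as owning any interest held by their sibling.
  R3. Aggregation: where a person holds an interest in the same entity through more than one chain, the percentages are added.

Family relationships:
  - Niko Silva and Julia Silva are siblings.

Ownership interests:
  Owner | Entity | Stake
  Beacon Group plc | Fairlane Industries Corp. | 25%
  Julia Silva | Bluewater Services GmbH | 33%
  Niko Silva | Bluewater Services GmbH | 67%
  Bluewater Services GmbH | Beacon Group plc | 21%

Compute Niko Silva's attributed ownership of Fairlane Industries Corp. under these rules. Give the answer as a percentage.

5.25%

By sibling attribution (R2), Niko Silva is treated as also owning Julia Silva's interest in Bluewater Services GmbH, giving 67% + 33% = 100%.
Chain via Bluewater Services GmbH → Beacon Group plc (R1): 100% × 21% × 25% = 5.25% of Fairlane Industries Corp.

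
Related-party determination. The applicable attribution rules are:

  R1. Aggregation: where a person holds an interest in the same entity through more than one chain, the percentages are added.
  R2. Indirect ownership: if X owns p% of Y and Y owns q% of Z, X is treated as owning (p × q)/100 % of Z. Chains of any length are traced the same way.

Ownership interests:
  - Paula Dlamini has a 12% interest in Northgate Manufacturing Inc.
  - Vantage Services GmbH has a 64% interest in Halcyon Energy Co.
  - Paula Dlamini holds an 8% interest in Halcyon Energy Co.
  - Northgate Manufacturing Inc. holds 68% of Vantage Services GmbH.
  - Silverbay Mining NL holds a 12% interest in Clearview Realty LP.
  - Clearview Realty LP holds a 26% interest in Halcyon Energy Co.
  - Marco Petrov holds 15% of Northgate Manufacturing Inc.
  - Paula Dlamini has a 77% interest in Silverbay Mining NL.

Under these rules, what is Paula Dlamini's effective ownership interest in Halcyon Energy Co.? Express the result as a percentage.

15.6248%

Chain via Silverbay Mining NL → Clearview Realty LP (R2): 77% × 12% × 26% = 2.4024% of Halcyon Energy Co.
Chain via Northgate Manufacturing Inc. → Vantage Services GmbH (R2): 12% × 68% × 64% = 5.2224% of Halcyon Energy Co.
Direct interest in Halcyon Energy Co: 8%.
Aggregating (R1): 2.4024% + 5.2224% + 8% = 15.6248%.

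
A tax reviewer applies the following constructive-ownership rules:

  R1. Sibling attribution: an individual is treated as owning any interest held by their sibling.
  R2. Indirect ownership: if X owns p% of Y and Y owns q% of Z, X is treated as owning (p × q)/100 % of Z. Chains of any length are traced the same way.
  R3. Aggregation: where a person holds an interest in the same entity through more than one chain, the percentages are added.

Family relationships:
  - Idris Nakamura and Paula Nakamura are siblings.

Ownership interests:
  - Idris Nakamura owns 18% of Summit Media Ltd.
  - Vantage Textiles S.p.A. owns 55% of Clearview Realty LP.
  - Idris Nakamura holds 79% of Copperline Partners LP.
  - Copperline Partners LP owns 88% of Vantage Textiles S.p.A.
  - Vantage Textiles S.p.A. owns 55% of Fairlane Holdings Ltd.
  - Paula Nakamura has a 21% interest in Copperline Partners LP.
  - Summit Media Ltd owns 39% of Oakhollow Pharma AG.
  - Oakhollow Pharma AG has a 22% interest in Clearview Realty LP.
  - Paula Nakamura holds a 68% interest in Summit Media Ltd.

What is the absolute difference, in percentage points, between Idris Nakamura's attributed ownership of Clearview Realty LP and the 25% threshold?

30.7788

By sibling attribution (R1), Idris Nakamura is treated as also owning Paula Nakamura's interest in Summit Media Ltd, giving 18% + 68% = 86%.
By sibling attribution (R1), Idris Nakamura is treated as also owning Paula Nakamura's interest in Copperline Partners LP, giving 79% + 21% = 100%.
Chain via Summit Media Ltd → Oakhollow Pharma AG (R2): 86% × 39% × 22% = 7.3788% of Clearview Realty LP.
Chain via Copperline Partners LP → Vantage Textiles S.p.A. (R2): 100% × 88% × 55% = 48.4% of Clearview Realty LP.
Aggregating (R3): 7.3788% + 48.4% = 55.7788%.
55.7788% exceeds the 25% threshold by 30.7788 percentage points.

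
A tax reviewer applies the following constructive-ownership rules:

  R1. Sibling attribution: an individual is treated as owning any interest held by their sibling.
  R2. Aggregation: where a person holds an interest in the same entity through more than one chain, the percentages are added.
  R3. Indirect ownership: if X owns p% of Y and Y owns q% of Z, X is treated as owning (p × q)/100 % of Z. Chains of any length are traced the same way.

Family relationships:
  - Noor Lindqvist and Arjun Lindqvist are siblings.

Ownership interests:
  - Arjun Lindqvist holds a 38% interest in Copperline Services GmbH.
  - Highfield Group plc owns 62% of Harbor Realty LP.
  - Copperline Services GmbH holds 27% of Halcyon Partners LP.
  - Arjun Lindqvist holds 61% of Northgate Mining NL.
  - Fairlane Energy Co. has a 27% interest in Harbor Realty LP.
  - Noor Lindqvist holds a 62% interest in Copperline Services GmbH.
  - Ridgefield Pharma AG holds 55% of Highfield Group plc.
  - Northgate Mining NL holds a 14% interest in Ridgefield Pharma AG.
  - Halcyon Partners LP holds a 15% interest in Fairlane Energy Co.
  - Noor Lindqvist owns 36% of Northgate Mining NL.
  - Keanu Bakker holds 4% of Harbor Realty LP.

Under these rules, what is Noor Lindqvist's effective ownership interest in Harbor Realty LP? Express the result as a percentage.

By sibling attribution (R1), Noor Lindqvist is treated as also owning Arjun Lindqvist's interest in Copperline Services GmbH, giving 62% + 38% = 100%.
By sibling attribution (R1), Noor Lindqvist is treated as also owning Arjun Lindqvist's interest in Northgate Mining NL, giving 36% + 61% = 97%.
Chain via Copperline Services GmbH → Halcyon Partners LP → Fairlane Energy Co. (R3): 100% × 27% × 15% × 27% = 1.0935% of Harbor Realty LP.
Chain via Northgate Mining NL → Ridgefield Pharma AG → Highfield Group plc (R3): 97% × 14% × 55% × 62% = 4.63078% of Harbor Realty LP.
Aggregating (R2): 1.0935% + 4.63078% = 5.72428%.

5.72428%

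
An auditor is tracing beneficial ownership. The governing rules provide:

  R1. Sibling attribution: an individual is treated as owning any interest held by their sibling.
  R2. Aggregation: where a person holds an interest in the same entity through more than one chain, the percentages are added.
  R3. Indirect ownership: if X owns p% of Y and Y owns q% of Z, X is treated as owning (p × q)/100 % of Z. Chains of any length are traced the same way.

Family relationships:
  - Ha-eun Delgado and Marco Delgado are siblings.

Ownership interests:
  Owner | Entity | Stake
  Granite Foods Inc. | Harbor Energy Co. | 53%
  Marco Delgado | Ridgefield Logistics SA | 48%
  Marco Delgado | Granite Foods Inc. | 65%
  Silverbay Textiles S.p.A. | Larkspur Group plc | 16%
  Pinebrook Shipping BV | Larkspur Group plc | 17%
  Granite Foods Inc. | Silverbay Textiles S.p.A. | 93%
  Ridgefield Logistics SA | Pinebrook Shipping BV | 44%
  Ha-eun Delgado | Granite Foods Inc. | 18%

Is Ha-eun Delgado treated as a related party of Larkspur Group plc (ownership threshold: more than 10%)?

Yes

By sibling attribution (R1), Ha-eun Delgado is treated as also owning Marco Delgado's interest in Granite Foods Inc, giving 18% + 65% = 83%.
By sibling attribution (R1), Ha-eun Delgado is treated as owning Marco Delgado's 48% interest in Ridgefield Logistics SA.
Chain via Granite Foods Inc. → Silverbay Textiles S.p.A. (R3): 83% × 93% × 16% = 12.3504% of Larkspur Group plc.
Chain via Ridgefield Logistics SA → Pinebrook Shipping BV (R3): 48% × 44% × 17% = 3.5904% of Larkspur Group plc.
Aggregating (R2): 12.3504% + 3.5904% = 15.9408%.
15.9408% exceeds the 10% threshold, so Ha-eun is a related party to Larkspur Group plc.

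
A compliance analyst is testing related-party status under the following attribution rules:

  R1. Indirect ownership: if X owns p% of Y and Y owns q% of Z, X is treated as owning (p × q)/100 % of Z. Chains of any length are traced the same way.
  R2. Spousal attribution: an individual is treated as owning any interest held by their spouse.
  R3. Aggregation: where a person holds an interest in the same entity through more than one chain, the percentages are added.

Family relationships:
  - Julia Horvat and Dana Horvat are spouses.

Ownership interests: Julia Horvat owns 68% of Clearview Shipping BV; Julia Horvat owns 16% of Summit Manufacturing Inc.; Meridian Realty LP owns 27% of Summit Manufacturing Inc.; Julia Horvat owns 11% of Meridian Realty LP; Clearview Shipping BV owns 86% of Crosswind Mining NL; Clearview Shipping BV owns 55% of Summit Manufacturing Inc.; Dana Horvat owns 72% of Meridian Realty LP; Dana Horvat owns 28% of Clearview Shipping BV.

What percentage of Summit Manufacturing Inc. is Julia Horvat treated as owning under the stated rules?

91.21%

By spousal attribution (R2), Julia Horvat is treated as also owning Dana Horvat's interest in Clearview Shipping BV, giving 68% + 28% = 96%.
By spousal attribution (R2), Julia Horvat is treated as also owning Dana Horvat's interest in Meridian Realty LP, giving 11% + 72% = 83%.
Chain via Clearview Shipping BV (R1): 96% × 55% = 52.8% of Summit Manufacturing Inc.
Chain via Meridian Realty LP (R1): 83% × 27% = 22.41% of Summit Manufacturing Inc.
Direct interest in Summit Manufacturing Inc: 16%.
Aggregating (R3): 52.8% + 22.41% + 16% = 91.21%.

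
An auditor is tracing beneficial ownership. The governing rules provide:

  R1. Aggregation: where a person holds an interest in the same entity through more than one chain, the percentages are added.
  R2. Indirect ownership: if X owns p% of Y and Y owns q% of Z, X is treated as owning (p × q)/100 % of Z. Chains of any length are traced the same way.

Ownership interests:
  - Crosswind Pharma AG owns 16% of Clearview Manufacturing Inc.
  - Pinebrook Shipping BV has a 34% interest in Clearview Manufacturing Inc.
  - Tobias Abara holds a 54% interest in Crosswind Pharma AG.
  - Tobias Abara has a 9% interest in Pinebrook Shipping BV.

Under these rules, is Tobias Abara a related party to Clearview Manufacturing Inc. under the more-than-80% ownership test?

No

Chain via Crosswind Pharma AG (R2): 54% × 16% = 8.64% of Clearview Manufacturing Inc.
Chain via Pinebrook Shipping BV (R2): 9% × 34% = 3.06% of Clearview Manufacturing Inc.
Aggregating (R1): 8.64% + 3.06% = 11.7%.
11.7% does not exceed the 80% threshold, so Tobias is not a related party to Clearview Manufacturing Inc.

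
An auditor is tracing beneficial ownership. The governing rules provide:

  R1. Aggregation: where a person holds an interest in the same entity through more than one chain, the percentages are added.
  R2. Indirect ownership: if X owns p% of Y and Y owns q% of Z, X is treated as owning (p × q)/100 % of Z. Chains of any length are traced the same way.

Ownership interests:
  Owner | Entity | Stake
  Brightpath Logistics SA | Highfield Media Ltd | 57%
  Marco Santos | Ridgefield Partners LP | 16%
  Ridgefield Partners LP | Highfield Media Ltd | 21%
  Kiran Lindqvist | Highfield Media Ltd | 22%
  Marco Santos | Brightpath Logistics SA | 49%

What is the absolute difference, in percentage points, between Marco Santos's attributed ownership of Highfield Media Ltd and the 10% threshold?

Chain via Ridgefield Partners LP (R2): 16% × 21% = 3.36% of Highfield Media Ltd.
Chain via Brightpath Logistics SA (R2): 49% × 57% = 27.93% of Highfield Media Ltd.
Aggregating (R1): 3.36% + 27.93% = 31.29%.
31.29% exceeds the 10% threshold by 21.29 percentage points.

21.29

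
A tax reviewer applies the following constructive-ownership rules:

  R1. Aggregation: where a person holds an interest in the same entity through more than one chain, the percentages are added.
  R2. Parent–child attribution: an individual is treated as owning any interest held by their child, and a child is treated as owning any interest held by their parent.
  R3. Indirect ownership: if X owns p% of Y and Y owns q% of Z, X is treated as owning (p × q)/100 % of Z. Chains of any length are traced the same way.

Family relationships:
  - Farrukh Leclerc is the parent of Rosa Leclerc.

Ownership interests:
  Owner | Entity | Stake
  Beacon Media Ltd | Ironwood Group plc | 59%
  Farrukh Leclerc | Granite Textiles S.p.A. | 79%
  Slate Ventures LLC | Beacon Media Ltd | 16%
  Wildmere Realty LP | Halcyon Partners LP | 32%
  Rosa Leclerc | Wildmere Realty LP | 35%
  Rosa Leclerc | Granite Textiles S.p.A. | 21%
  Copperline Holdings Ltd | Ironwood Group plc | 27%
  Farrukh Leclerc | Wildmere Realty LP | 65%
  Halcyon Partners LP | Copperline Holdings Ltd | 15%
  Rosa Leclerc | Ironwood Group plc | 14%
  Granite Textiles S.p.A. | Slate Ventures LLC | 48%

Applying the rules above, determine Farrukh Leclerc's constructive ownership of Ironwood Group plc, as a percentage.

By parent–child attribution (R2), Farrukh Leclerc is treated as also owning Rosa Leclerc's interest in Wildmere Realty LP, giving 65% + 35% = 100%.
By parent–child attribution (R2), Farrukh Leclerc is treated as also owning Rosa Leclerc's interest in Granite Textiles S.p.A, giving 79% + 21% = 100%.
By parent–child attribution (R2), Farrukh Leclerc is treated as owning Rosa Leclerc's 14% interest in Ironwood Group plc.
Chain via Wildmere Realty LP → Halcyon Partners LP → Copperline Holdings Ltd (R3): 100% × 32% × 15% × 27% = 1.296% of Ironwood Group plc.
Chain via Granite Textiles S.p.A. → Slate Ventures LLC → Beacon Media Ltd (R3): 100% × 48% × 16% × 59% = 4.5312% of Ironwood Group plc.
Direct interest in Ironwood Group plc: 14%.
Aggregating (R1): 1.296% + 4.5312% + 14% = 19.8272%.

19.8272%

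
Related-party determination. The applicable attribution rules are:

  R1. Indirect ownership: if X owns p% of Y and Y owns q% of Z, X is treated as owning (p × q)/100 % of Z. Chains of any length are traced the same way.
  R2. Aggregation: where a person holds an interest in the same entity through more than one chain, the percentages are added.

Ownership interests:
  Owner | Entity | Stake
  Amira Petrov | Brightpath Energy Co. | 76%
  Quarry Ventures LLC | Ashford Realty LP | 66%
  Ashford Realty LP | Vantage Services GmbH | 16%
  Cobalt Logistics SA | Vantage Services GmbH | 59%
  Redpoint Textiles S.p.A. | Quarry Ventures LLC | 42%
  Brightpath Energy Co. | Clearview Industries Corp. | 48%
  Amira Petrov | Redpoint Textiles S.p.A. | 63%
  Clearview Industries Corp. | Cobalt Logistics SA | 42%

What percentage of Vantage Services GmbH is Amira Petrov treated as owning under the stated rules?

Chain via Redpoint Textiles S.p.A. → Quarry Ventures LLC → Ashford Realty LP (R1): 63% × 42% × 66% × 16% = 2.794176% of Vantage Services GmbH.
Chain via Brightpath Energy Co. → Clearview Industries Corp. → Cobalt Logistics SA (R1): 76% × 48% × 42% × 59% = 9.039744% of Vantage Services GmbH.
Aggregating (R2): 2.794176% + 9.039744% = 11.83392%.

11.83392%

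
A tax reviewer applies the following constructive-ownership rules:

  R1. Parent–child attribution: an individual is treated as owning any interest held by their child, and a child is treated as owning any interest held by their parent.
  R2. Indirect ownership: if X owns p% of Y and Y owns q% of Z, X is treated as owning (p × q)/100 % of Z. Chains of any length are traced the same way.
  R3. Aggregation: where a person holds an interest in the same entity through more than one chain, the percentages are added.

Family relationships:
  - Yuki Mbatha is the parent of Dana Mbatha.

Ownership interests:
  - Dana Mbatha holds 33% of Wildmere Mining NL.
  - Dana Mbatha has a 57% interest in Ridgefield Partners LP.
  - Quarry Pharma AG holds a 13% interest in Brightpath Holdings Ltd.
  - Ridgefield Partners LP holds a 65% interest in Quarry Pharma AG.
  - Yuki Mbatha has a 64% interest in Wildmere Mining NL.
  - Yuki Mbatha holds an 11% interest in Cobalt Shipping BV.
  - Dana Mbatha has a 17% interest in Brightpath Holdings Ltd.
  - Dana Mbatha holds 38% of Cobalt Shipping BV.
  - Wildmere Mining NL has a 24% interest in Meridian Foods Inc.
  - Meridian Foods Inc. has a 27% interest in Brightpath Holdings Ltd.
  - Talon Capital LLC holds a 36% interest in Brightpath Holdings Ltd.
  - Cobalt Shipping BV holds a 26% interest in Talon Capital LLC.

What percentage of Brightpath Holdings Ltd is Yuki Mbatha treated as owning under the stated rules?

By parent–child attribution (R1), Yuki Mbatha is treated as also owning Dana Mbatha's interest in Wildmere Mining NL, giving 64% + 33% = 97%.
By parent–child attribution (R1), Yuki Mbatha is treated as also owning Dana Mbatha's interest in Cobalt Shipping BV, giving 11% + 38% = 49%.
By parent–child attribution (R1), Yuki Mbatha is treated as owning Dana Mbatha's 57% interest in Ridgefield Partners LP.
By parent–child attribution (R1), Yuki Mbatha is treated as owning Dana Mbatha's 17% interest in Brightpath Holdings Ltd.
Chain via Wildmere Mining NL → Meridian Foods Inc. (R2): 97% × 24% × 27% = 6.2856% of Brightpath Holdings Ltd.
Chain via Cobalt Shipping BV → Talon Capital LLC (R2): 49% × 26% × 36% = 4.5864% of Brightpath Holdings Ltd.
Chain via Ridgefield Partners LP → Quarry Pharma AG (R2): 57% × 65% × 13% = 4.8165% of Brightpath Holdings Ltd.
Direct interest in Brightpath Holdings Ltd: 17%.
Aggregating (R3): 6.2856% + 4.5864% + 4.8165% + 17% = 32.6885%.

32.6885%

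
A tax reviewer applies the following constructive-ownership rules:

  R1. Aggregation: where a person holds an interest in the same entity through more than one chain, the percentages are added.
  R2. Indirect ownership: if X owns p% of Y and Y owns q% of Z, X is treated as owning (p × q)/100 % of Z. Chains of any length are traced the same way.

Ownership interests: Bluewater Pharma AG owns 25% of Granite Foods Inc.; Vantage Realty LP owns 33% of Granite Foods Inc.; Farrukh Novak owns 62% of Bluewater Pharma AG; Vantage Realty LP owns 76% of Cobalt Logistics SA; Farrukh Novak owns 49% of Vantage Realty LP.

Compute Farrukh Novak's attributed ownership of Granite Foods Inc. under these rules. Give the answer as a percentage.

Chain via Vantage Realty LP (R2): 49% × 33% = 16.17% of Granite Foods Inc.
Chain via Bluewater Pharma AG (R2): 62% × 25% = 15.5% of Granite Foods Inc.
Aggregating (R1): 16.17% + 15.5% = 31.67%.

31.67%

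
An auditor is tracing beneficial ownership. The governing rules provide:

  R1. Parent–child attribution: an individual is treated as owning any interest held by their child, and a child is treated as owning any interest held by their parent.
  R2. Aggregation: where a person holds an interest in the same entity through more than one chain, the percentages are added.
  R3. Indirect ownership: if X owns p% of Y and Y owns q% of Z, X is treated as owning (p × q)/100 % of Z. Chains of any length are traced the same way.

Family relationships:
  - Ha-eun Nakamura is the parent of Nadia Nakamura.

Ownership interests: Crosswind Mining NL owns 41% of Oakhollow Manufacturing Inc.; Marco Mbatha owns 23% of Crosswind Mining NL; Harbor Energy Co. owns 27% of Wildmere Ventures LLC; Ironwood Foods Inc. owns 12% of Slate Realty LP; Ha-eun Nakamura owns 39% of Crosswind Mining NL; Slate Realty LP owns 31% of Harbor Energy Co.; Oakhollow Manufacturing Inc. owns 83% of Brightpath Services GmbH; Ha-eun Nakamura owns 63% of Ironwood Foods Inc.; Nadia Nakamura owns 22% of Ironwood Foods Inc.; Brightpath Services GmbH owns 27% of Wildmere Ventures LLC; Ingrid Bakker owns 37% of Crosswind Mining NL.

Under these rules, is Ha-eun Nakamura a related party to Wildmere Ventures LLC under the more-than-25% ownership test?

By parent–child attribution (R1), Ha-eun Nakamura is treated as also owning Nadia Nakamura's interest in Ironwood Foods Inc, giving 63% + 22% = 85%.
Chain via Ironwood Foods Inc. → Slate Realty LP → Harbor Energy Co. (R3): 85% × 12% × 31% × 27% = 0.85374% of Wildmere Ventures LLC.
Chain via Crosswind Mining NL → Oakhollow Manufacturing Inc. → Brightpath Services GmbH (R3): 39% × 41% × 83% × 27% = 3.583359% of Wildmere Ventures LLC.
Aggregating (R2): 0.85374% + 3.583359% = 4.437099%.
4.437099% does not exceed the 25% threshold, so Ha-eun is not a related party to Wildmere Ventures LLC.

No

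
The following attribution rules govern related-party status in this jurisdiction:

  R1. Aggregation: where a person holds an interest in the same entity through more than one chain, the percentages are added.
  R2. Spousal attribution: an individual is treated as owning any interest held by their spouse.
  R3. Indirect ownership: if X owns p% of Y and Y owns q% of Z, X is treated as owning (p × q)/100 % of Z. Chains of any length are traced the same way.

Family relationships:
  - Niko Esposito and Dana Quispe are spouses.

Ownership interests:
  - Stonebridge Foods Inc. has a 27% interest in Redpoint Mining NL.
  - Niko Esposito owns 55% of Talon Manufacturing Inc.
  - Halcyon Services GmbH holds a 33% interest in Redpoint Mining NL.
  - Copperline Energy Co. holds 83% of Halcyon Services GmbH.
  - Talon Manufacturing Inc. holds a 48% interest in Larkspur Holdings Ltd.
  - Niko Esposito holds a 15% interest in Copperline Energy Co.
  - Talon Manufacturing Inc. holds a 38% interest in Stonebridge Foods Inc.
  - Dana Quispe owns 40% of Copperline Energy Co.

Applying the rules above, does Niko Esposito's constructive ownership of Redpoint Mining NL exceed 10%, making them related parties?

Yes

By spousal attribution (R2), Niko Esposito is treated as also owning Dana Quispe's interest in Copperline Energy Co, giving 15% + 40% = 55%.
Chain via Talon Manufacturing Inc. → Stonebridge Foods Inc. (R3): 55% × 38% × 27% = 5.643% of Redpoint Mining NL.
Chain via Copperline Energy Co. → Halcyon Services GmbH (R3): 55% × 83% × 33% = 15.0645% of Redpoint Mining NL.
Aggregating (R1): 5.643% + 15.0645% = 20.7075%.
20.7075% exceeds the 10% threshold, so Niko is a related party to Redpoint Mining NL.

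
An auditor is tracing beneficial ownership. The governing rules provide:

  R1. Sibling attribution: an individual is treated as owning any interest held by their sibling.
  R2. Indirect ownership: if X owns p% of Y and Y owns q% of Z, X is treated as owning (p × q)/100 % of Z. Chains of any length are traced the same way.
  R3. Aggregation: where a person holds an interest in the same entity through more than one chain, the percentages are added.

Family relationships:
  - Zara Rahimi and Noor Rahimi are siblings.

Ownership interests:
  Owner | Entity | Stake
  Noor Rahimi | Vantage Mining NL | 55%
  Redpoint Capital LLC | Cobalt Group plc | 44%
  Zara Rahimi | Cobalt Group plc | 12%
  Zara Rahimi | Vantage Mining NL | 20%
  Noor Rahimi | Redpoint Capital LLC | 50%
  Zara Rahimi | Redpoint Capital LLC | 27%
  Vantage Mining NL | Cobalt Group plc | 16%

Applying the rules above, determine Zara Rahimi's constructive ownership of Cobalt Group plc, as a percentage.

57.88%

By sibling attribution (R1), Zara Rahimi is treated as also owning Noor Rahimi's interest in Vantage Mining NL, giving 20% + 55% = 75%.
By sibling attribution (R1), Zara Rahimi is treated as also owning Noor Rahimi's interest in Redpoint Capital LLC, giving 27% + 50% = 77%.
Chain via Vantage Mining NL (R2): 75% × 16% = 12% of Cobalt Group plc.
Chain via Redpoint Capital LLC (R2): 77% × 44% = 33.88% of Cobalt Group plc.
Direct interest in Cobalt Group plc: 12%.
Aggregating (R3): 12% + 33.88% + 12% = 57.88%.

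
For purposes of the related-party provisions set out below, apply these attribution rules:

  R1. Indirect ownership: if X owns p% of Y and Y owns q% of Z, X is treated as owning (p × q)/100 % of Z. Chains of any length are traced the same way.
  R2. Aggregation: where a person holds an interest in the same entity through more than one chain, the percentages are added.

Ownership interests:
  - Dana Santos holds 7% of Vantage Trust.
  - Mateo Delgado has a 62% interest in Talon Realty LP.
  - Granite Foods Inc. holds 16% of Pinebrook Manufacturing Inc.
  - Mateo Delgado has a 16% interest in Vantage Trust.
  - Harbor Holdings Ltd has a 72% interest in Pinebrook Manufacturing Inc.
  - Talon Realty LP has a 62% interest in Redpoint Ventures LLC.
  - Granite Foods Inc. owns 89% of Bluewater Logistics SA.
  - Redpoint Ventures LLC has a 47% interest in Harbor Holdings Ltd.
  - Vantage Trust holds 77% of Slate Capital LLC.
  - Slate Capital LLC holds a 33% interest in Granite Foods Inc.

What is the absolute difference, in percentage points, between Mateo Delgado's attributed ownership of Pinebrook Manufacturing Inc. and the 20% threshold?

Chain via Vantage Trust → Slate Capital LLC → Granite Foods Inc. (R1): 16% × 77% × 33% × 16% = 0.650496% of Pinebrook Manufacturing Inc.
Chain via Talon Realty LP → Redpoint Ventures LLC → Harbor Holdings Ltd (R1): 62% × 62% × 47% × 72% = 13.008096% of Pinebrook Manufacturing Inc.
Aggregating (R2): 0.650496% + 13.008096% = 13.658592%.
13.658592% falls short of the 20% threshold by 6.341408 percentage points.

6.341408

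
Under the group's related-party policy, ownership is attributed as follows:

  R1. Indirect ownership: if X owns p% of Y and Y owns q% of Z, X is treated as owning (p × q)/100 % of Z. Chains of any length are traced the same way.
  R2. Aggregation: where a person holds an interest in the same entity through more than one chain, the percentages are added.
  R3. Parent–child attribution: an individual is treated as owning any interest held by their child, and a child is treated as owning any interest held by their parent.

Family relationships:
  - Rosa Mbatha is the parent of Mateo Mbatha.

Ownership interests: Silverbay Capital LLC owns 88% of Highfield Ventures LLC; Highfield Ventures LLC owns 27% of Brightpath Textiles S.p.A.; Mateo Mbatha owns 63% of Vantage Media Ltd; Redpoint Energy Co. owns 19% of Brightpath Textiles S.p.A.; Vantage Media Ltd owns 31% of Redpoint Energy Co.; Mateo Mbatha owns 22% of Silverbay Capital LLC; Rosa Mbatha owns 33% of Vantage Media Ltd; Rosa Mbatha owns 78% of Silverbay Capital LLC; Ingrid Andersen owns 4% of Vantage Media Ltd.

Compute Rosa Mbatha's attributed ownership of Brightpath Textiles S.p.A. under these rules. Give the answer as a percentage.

29.4144%

By parent–child attribution (R3), Rosa Mbatha is treated as also owning Mateo Mbatha's interest in Silverbay Capital LLC, giving 78% + 22% = 100%.
By parent–child attribution (R3), Rosa Mbatha is treated as also owning Mateo Mbatha's interest in Vantage Media Ltd, giving 33% + 63% = 96%.
Chain via Silverbay Capital LLC → Highfield Ventures LLC (R1): 100% × 88% × 27% = 23.76% of Brightpath Textiles S.p.A.
Chain via Vantage Media Ltd → Redpoint Energy Co. (R1): 96% × 31% × 19% = 5.6544% of Brightpath Textiles S.p.A.
Aggregating (R2): 23.76% + 5.6544% = 29.4144%.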